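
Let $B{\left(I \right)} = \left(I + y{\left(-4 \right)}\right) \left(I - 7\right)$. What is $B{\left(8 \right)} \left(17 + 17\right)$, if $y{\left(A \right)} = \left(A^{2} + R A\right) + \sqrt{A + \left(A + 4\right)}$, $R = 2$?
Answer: $544 + 68 i \approx 544.0 + 68.0 i$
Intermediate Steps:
$y{\left(A \right)} = A^{2} + \sqrt{4 + 2 A} + 2 A$ ($y{\left(A \right)} = \left(A^{2} + 2 A\right) + \sqrt{A + \left(A + 4\right)} = \left(A^{2} + 2 A\right) + \sqrt{A + \left(4 + A\right)} = \left(A^{2} + 2 A\right) + \sqrt{4 + 2 A} = A^{2} + \sqrt{4 + 2 A} + 2 A$)
$B{\left(I \right)} = \left(-7 + I\right) \left(8 + I + 2 i\right)$ ($B{\left(I \right)} = \left(I + \left(\left(-4\right)^{2} + \sqrt{4 + 2 \left(-4\right)} + 2 \left(-4\right)\right)\right) \left(I - 7\right) = \left(I + \left(16 + \sqrt{4 - 8} - 8\right)\right) \left(-7 + I\right) = \left(I + \left(16 + \sqrt{-4} - 8\right)\right) \left(-7 + I\right) = \left(I + \left(16 + 2 i - 8\right)\right) \left(-7 + I\right) = \left(I + \left(8 + 2 i\right)\right) \left(-7 + I\right) = \left(8 + I + 2 i\right) \left(-7 + I\right) = \left(-7 + I\right) \left(8 + I + 2 i\right)$)
$B{\left(8 \right)} \left(17 + 17\right) = \left(-56 + 8^{2} - 14 i + 8 \left(1 + 2 i\right)\right) \left(17 + 17\right) = \left(-56 + 64 - 14 i + \left(8 + 16 i\right)\right) 34 = \left(16 + 2 i\right) 34 = 544 + 68 i$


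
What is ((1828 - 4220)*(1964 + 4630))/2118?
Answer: -2628808/353 ≈ -7447.0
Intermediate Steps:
((1828 - 4220)*(1964 + 4630))/2118 = -2392*6594*(1/2118) = -15772848*1/2118 = -2628808/353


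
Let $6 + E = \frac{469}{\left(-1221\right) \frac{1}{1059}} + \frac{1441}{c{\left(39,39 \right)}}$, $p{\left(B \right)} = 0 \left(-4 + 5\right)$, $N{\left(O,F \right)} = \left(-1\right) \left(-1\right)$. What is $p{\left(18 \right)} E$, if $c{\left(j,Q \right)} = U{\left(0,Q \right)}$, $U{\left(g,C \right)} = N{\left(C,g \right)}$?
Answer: $0$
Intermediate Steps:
$N{\left(O,F \right)} = 1$
$U{\left(g,C \right)} = 1$
$c{\left(j,Q \right)} = 1$
$p{\left(B \right)} = 0$ ($p{\left(B \right)} = 0 \cdot 1 = 0$)
$E = \frac{418488}{407}$ ($E = -6 + \left(\frac{469}{\left(-1221\right) \frac{1}{1059}} + \frac{1441}{1}\right) = -6 + \left(\frac{469}{\left(-1221\right) \frac{1}{1059}} + 1441 \cdot 1\right) = -6 + \left(\frac{469}{- \frac{407}{353}} + 1441\right) = -6 + \left(469 \left(- \frac{353}{407}\right) + 1441\right) = -6 + \left(- \frac{165557}{407} + 1441\right) = -6 + \frac{420930}{407} = \frac{418488}{407} \approx 1028.2$)
$p{\left(18 \right)} E = 0 \cdot \frac{418488}{407} = 0$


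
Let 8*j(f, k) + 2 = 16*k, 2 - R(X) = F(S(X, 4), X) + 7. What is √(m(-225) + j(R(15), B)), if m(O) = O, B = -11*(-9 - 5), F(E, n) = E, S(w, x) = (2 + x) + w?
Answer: √331/2 ≈ 9.0967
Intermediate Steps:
S(w, x) = 2 + w + x
B = 154 (B = -11*(-14) = 154)
R(X) = -11 - X (R(X) = 2 - ((2 + X + 4) + 7) = 2 - ((6 + X) + 7) = 2 - (13 + X) = 2 + (-13 - X) = -11 - X)
j(f, k) = -¼ + 2*k (j(f, k) = -¼ + (16*k)/8 = -¼ + 2*k)
√(m(-225) + j(R(15), B)) = √(-225 + (-¼ + 2*154)) = √(-225 + (-¼ + 308)) = √(-225 + 1231/4) = √(331/4) = √331/2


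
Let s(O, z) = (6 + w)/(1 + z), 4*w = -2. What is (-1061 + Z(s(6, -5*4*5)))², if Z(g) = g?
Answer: 364771801/324 ≈ 1.1258e+6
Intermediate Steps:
w = -½ (w = (¼)*(-2) = -½ ≈ -0.50000)
s(O, z) = 11/(2*(1 + z)) (s(O, z) = (6 - ½)/(1 + z) = 11/(2*(1 + z)))
(-1061 + Z(s(6, -5*4*5)))² = (-1061 + 11/(2*(1 - 5*4*5)))² = (-1061 + 11/(2*(1 - 20*5)))² = (-1061 + 11/(2*(1 - 100)))² = (-1061 + (11/2)/(-99))² = (-1061 + (11/2)*(-1/99))² = (-1061 - 1/18)² = (-19099/18)² = 364771801/324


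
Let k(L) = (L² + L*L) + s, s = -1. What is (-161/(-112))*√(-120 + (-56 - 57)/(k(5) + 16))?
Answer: 23*I*√514345/1040 ≈ 15.861*I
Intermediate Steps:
k(L) = -1 + 2*L² (k(L) = (L² + L*L) - 1 = (L² + L²) - 1 = 2*L² - 1 = -1 + 2*L²)
(-161/(-112))*√(-120 + (-56 - 57)/(k(5) + 16)) = (-161/(-112))*√(-120 + (-56 - 57)/((-1 + 2*5²) + 16)) = (-161*(-1/112))*√(-120 - 113/((-1 + 2*25) + 16)) = 23*√(-120 - 113/((-1 + 50) + 16))/16 = 23*√(-120 - 113/(49 + 16))/16 = 23*√(-120 - 113/65)/16 = 23*√(-7913/65)/16 = 23*(I*√514345/65)/16 = 23*I*√514345/1040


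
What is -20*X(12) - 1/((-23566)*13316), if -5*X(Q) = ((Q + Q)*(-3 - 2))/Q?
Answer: -12552194239/313804856 ≈ -40.000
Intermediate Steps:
X(Q) = 2 (X(Q) = -(Q + Q)*(-3 - 2)/(5*Q) = -(2*Q)*(-5)/(5*Q) = -(-10*Q)/(5*Q) = -⅕*(-10) = 2)
-20*X(12) - 1/((-23566)*13316) = -20*2 - 1/((-23566)*13316) = -40 - (-1)/(23566*13316) = -40 - 1*(-1/313804856) = -40 + 1/313804856 = -12552194239/313804856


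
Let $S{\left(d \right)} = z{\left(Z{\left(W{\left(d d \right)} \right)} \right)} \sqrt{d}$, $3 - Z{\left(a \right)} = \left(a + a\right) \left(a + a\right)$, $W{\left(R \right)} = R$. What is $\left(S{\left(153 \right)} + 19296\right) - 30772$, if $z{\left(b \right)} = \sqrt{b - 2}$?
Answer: $-11476 + 3 i \sqrt{37262727091} \approx -11476.0 + 5.7911 \cdot 10^{5} i$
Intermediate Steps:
$Z{\left(a \right)} = 3 - 4 a^{2}$ ($Z{\left(a \right)} = 3 - \left(a + a\right) \left(a + a\right) = 3 - 2 a 2 a = 3 - 4 a^{2}$)
$z{\left(b \right)} = \sqrt{-2 + b}$
$S{\left(d \right)} = \sqrt{d} \sqrt{1 - 4 d^{4}}$ ($S{\left(d \right)} = \sqrt{-2 - \left(-3 + 4 \left(d d\right)^{2}\right)} \sqrt{d} = \sqrt{-2 - \left(-3 + 4 \left(d^{2}\right)^{2}\right)} \sqrt{d} = \sqrt{-2 - \left(-3 + 4 d^{4}\right)} \sqrt{d} = \sqrt{1 - 4 d^{4}} \sqrt{d} = \sqrt{d} \sqrt{1 - 4 d^{4}}$)
$\left(S{\left(153 \right)} + 19296\right) - 30772 = \left(\sqrt{153} \sqrt{1 - 4 \cdot 153^{4}} + 19296\right) - 30772 = \left(3 \sqrt{17} \sqrt{1 - 2191925124} + 19296\right) - 30772 = \left(3 \sqrt{17} \sqrt{-2191925123} + 19296\right) - 30772 = \left(3 \sqrt{17} i \sqrt{2191925123} + 19296\right) - 30772 = \left(3 i \sqrt{37262727091} + 19296\right) - 30772 = \left(19296 + 3 i \sqrt{37262727091}\right) - 30772 = -11476 + 3 i \sqrt{37262727091}$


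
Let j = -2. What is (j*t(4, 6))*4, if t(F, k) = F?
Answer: -32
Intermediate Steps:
(j*t(4, 6))*4 = -2*4*4 = -8*4 = -32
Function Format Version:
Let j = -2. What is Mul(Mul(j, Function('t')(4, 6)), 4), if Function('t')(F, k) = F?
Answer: -32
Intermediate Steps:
Mul(Mul(j, Function('t')(4, 6)), 4) = Mul(Mul(-2, 4), 4) = Mul(-8, 4) = -32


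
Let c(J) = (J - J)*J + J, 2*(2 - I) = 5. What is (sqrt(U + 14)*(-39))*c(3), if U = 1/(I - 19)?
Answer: -12*sqrt(1326) ≈ -436.97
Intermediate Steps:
I = -1/2 (I = 2 - 1/2*5 = 2 - 5/2 = -1/2 ≈ -0.50000)
c(J) = J (c(J) = 0*J + J = 0 + J = J)
U = -2/39 (U = 1/(-1/2 - 19) = 1/(-39/2) = -2/39 ≈ -0.051282)
(sqrt(U + 14)*(-39))*c(3) = (sqrt(-2/39 + 14)*(-39))*3 = (sqrt(544/39)*(-39))*3 = ((4*sqrt(1326)/39)*(-39))*3 = -4*sqrt(1326)*3 = -12*sqrt(1326)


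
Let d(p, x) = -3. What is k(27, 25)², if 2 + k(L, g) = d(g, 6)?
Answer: 25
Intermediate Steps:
k(L, g) = -5 (k(L, g) = -2 - 3 = -5)
k(27, 25)² = (-5)² = 25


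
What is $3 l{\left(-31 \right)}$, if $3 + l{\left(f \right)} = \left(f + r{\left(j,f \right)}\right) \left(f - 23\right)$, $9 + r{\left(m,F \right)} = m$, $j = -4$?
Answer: $7119$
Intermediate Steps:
$r{\left(m,F \right)} = -9 + m$
$l{\left(f \right)} = -3 + \left(-23 + f\right) \left(-13 + f\right)$ ($l{\left(f \right)} = -3 + \left(f - 13\right) \left(f - 23\right) = -3 + \left(f - 13\right) \left(-23 + f\right) = -3 + \left(-13 + f\right) \left(-23 + f\right) = -3 + \left(-23 + f\right) \left(-13 + f\right)$)
$3 l{\left(-31 \right)} = 3 \left(296 + \left(-31\right)^{2} - -1116\right) = 3 \left(296 + 961 + 1116\right) = 3 \cdot 2373 = 7119$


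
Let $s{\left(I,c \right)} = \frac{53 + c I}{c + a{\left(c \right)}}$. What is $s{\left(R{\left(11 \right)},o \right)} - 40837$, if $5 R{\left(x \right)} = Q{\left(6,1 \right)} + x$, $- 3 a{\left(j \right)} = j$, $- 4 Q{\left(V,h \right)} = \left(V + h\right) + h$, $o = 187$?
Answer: $- \frac{38179673}{935} \approx -40834.0$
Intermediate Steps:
$Q{\left(V,h \right)} = - \frac{h}{2} - \frac{V}{4}$ ($Q{\left(V,h \right)} = - \frac{\left(V + h\right) + h}{4} = - \frac{V + 2 h}{4} = - \frac{h}{2} - \frac{V}{4}$)
$a{\left(j \right)} = - \frac{j}{3}$
$R{\left(x \right)} = - \frac{2}{5} + \frac{x}{5}$ ($R{\left(x \right)} = \frac{\left(\left(- \frac{1}{2}\right) 1 - \frac{3}{2}\right) + x}{5} = \frac{\left(- \frac{1}{2} - \frac{3}{2}\right) + x}{5} = \frac{-2 + x}{5} = - \frac{2}{5} + \frac{x}{5}$)
$s{\left(I,c \right)} = \frac{3 \left(53 + I c\right)}{2 c}$ ($s{\left(I,c \right)} = \frac{53 + c I}{c - \frac{c}{3}} = \frac{53 + I c}{\frac{2}{3} c} = \left(53 + I c\right) \frac{3}{2 c} = \frac{3 \left(53 + I c\right)}{2 c}$)
$s{\left(R{\left(11 \right)},o \right)} - 40837 = \frac{3 \left(53 + \left(- \frac{2}{5} + \frac{1}{5} \cdot 11\right) 187\right)}{2 \cdot 187} - 40837 = \frac{3}{2} \cdot \frac{1}{187} \left(53 + \left(- \frac{2}{5} + \frac{11}{5}\right) 187\right) - 40837 = \frac{3}{2} \cdot \frac{1}{187} \left(53 + \frac{9}{5} \cdot 187\right) - 40837 = \frac{3}{2} \cdot \frac{1}{187} \left(53 + \frac{1683}{5}\right) - 40837 = \frac{3}{2} \cdot \frac{1}{187} \cdot \frac{1948}{5} - 40837 = \frac{2922}{935} - 40837 = - \frac{38179673}{935}$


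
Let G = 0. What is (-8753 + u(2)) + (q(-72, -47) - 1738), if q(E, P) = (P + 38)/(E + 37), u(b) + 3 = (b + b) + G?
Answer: -367141/35 ≈ -10490.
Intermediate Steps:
u(b) = -3 + 2*b (u(b) = -3 + ((b + b) + 0) = -3 + (2*b + 0) = -3 + 2*b)
q(E, P) = (38 + P)/(37 + E)
(-8753 + u(2)) + (q(-72, -47) - 1738) = (-8753 + (-3 + 2*2)) + ((38 - 47)/(37 - 72) - 1738) = (-8753 + (-3 + 4)) + (-9/(-35) - 1738) = (-8753 + 1) + (-1/35*(-9) - 1738) = -8752 + (9/35 - 1738) = -8752 - 60821/35 = -367141/35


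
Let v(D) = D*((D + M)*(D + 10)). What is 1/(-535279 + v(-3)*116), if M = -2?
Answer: -1/523099 ≈ -1.9117e-6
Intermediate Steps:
v(D) = D*(-2 + D)*(10 + D) (v(D) = D*((D - 2)*(D + 10)) = D*((-2 + D)*(10 + D)) = D*(-2 + D)*(10 + D))
1/(-535279 + v(-3)*116) = 1/(-535279 - 3*(-20 + (-3)**2 + 8*(-3))*116) = 1/(-535279 - 3*(-20 + 9 - 24)*116) = 1/(-535279 - 3*(-35)*116) = 1/(-535279 + 105*116) = 1/(-535279 + 12180) = 1/(-523099) = -1/523099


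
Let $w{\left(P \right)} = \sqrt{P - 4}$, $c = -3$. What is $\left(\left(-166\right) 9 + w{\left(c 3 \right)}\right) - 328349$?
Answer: $-329843 + i \sqrt{13} \approx -3.2984 \cdot 10^{5} + 3.6056 i$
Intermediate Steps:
$w{\left(P \right)} = \sqrt{-4 + P}$
$\left(\left(-166\right) 9 + w{\left(c 3 \right)}\right) - 328349 = \left(\left(-166\right) 9 + \sqrt{-4 - 9}\right) - 328349 = \left(-1494 + \sqrt{-4 - 9}\right) - 328349 = \left(-1494 + \sqrt{-13}\right) - 328349 = \left(-1494 + i \sqrt{13}\right) - 328349 = -329843 + i \sqrt{13}$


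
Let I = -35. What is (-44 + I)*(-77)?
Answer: 6083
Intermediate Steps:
(-44 + I)*(-77) = (-44 - 35)*(-77) = -79*(-77) = 6083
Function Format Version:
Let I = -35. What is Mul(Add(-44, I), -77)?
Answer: 6083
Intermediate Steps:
Mul(Add(-44, I), -77) = Mul(Add(-44, -35), -77) = Mul(-79, -77) = 6083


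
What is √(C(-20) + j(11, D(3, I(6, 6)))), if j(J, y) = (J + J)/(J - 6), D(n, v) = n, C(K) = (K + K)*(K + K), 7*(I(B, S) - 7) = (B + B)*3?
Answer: √40110/5 ≈ 40.055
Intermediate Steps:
I(B, S) = 7 + 6*B/7 (I(B, S) = 7 + ((B + B)*3)/7 = 7 + ((2*B)*3)/7 = 7 + (6*B)/7 = 7 + 6*B/7)
C(K) = 4*K² (C(K) = (2*K)*(2*K) = 4*K²)
j(J, y) = 2*J/(-6 + J) (j(J, y) = (2*J)/(-6 + J) = 2*J/(-6 + J))
√(C(-20) + j(11, D(3, I(6, 6)))) = √(4*(-20)² + 2*11/(-6 + 11)) = √(4*400 + 2*11/5) = √(1600 + 2*11*(⅕)) = √(1600 + 22/5) = √(8022/5) = √40110/5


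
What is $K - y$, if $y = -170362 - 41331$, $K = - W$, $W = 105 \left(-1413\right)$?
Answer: $360058$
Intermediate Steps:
$W = -148365$
$K = 148365$ ($K = \left(-1\right) \left(-148365\right) = 148365$)
$y = -211693$ ($y = -170362 - 41331 = -211693$)
$K - y = 148365 - -211693 = 148365 + 211693 = 360058$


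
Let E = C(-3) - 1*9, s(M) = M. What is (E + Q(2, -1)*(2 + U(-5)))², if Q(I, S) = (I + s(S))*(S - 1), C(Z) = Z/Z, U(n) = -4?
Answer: 16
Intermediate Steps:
C(Z) = 1
Q(I, S) = (-1 + S)*(I + S) (Q(I, S) = (I + S)*(S - 1) = (I + S)*(-1 + S) = (-1 + S)*(I + S))
E = -8 (E = 1 - 1*9 = 1 - 9 = -8)
(E + Q(2, -1)*(2 + U(-5)))² = (-8 + ((-1)² - 1*2 - 1*(-1) + 2*(-1))*(2 - 4))² = (-8 + (1 - 2 + 1 - 2)*(-2))² = (-8 - 2*(-2))² = (-8 + 4)² = (-4)² = 16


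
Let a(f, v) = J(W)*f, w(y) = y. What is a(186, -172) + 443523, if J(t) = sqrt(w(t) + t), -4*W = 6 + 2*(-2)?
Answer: 443523 + 186*I ≈ 4.4352e+5 + 186.0*I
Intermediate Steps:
W = -1/2 (W = -(6 + 2*(-2))/4 = -(6 - 4)/4 = -1/4*2 = -1/2 ≈ -0.50000)
J(t) = sqrt(2)*sqrt(t) (J(t) = sqrt(t + t) = sqrt(2*t) = sqrt(2)*sqrt(t))
a(f, v) = I*f (a(f, v) = (sqrt(2)*sqrt(-1/2))*f = (sqrt(2)*(I*sqrt(2)/2))*f = I*f)
a(186, -172) + 443523 = I*186 + 443523 = 186*I + 443523 = 443523 + 186*I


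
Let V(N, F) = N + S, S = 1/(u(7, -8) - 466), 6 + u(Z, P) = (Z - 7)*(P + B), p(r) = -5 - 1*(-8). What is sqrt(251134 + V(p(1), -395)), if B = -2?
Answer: sqrt(13987326234)/236 ≈ 501.14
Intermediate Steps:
p(r) = 3 (p(r) = -5 + 8 = 3)
u(Z, P) = -6 + (-7 + Z)*(-2 + P) (u(Z, P) = -6 + (Z - 7)*(P - 2) = -6 + (-7 + Z)*(-2 + P))
S = -1/472 (S = 1/((8 - 7*(-8) - 2*7 - 8*7) - 466) = 1/((8 + 56 - 14 - 56) - 466) = 1/(-6 - 466) = 1/(-472) = -1/472 ≈ -0.0021186)
V(N, F) = -1/472 + N (V(N, F) = N - 1/472 = -1/472 + N)
sqrt(251134 + V(p(1), -395)) = sqrt(251134 + (-1/472 + 3)) = sqrt(251134 + 1415/472) = sqrt(118536663/472) = sqrt(13987326234)/236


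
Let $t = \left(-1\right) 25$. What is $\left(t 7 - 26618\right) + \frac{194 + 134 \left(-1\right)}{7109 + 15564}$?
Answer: $- \frac{607477629}{22673} \approx -26793.0$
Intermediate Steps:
$t = -25$
$\left(t 7 - 26618\right) + \frac{194 + 134 \left(-1\right)}{7109 + 15564} = \left(\left(-25\right) 7 - 26618\right) + \frac{194 + 134 \left(-1\right)}{7109 + 15564} = \left(-175 - 26618\right) + \frac{194 - 134}{22673} = -26793 + 60 \cdot \frac{1}{22673} = -26793 + \frac{60}{22673} = - \frac{607477629}{22673}$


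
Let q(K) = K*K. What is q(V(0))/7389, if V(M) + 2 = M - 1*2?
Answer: 16/7389 ≈ 0.0021654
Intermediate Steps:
V(M) = -4 + M (V(M) = -2 + (M - 1*2) = -2 + (M - 2) = -2 + (-2 + M) = -4 + M)
q(K) = K**2
q(V(0))/7389 = (-4 + 0)**2/7389 = (-4)**2*(1/7389) = 16*(1/7389) = 16/7389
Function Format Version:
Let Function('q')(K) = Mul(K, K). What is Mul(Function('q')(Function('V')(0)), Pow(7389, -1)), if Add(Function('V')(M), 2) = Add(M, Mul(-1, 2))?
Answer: Rational(16, 7389) ≈ 0.0021654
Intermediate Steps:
Function('V')(M) = Add(-4, M) (Function('V')(M) = Add(-2, Add(M, Mul(-1, 2))) = Add(-2, Add(M, -2)) = Add(-2, Add(-2, M)) = Add(-4, M))
Function('q')(K) = Pow(K, 2)
Mul(Function('q')(Function('V')(0)), Pow(7389, -1)) = Mul(Pow(Add(-4, 0), 2), Pow(7389, -1)) = Mul(Pow(-4, 2), Rational(1, 7389)) = Mul(16, Rational(1, 7389)) = Rational(16, 7389)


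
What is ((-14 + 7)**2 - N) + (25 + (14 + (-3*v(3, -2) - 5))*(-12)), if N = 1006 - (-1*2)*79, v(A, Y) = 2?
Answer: -1126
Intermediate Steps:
N = 1164 (N = 1006 - (-2)*79 = 1006 - 1*(-158) = 1006 + 158 = 1164)
((-14 + 7)**2 - N) + (25 + (14 + (-3*v(3, -2) - 5))*(-12)) = ((-14 + 7)**2 - 1*1164) + (25 + (14 + (-3*2 - 5))*(-12)) = ((-7)**2 - 1164) + (25 + (14 + (-6 - 5))*(-12)) = (49 - 1164) + (25 + (14 - 11)*(-12)) = -1115 + (25 + 3*(-12)) = -1115 + (25 - 36) = -1115 - 11 = -1126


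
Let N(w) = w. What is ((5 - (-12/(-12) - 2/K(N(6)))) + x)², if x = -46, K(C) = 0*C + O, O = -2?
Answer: 1849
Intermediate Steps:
K(C) = -2 (K(C) = 0*C - 2 = 0 - 2 = -2)
((5 - (-12/(-12) - 2/K(N(6)))) + x)² = ((5 - (-12/(-12) - 2/(-2))) - 46)² = ((5 - (-12*(-1/12) - 2*(-½))) - 46)² = ((5 - (1 + 1)) - 46)² = ((5 - 1*2) - 46)² = ((5 - 2) - 46)² = (3 - 46)² = (-43)² = 1849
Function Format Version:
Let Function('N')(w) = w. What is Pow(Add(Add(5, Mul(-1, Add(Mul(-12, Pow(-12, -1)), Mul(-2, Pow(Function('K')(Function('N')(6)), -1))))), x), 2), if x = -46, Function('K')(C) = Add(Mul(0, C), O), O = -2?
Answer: 1849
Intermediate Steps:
Function('K')(C) = -2 (Function('K')(C) = Add(Mul(0, C), -2) = Add(0, -2) = -2)
Pow(Add(Add(5, Mul(-1, Add(Mul(-12, Pow(-12, -1)), Mul(-2, Pow(Function('K')(Function('N')(6)), -1))))), x), 2) = Pow(Add(Add(5, Mul(-1, Add(Mul(-12, Pow(-12, -1)), Mul(-2, Pow(-2, -1))))), -46), 2) = Pow(Add(Add(5, Mul(-1, Add(Mul(-12, Rational(-1, 12)), Mul(-2, Rational(-1, 2))))), -46), 2) = Pow(Add(Add(5, Mul(-1, Add(1, 1))), -46), 2) = Pow(Add(Add(5, Mul(-1, 2)), -46), 2) = Pow(Add(Add(5, -2), -46), 2) = Pow(Add(3, -46), 2) = Pow(-43, 2) = 1849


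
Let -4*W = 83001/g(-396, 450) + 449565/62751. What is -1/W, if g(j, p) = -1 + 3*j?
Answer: -49740626/778977161 ≈ -0.063854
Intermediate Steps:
W = 778977161/49740626 (W = -(83001/(-1 + 3*(-396)) + 449565/62751)/4 = -(83001/(-1 - 1188) + 449565*(1/62751))/4 = -(83001/(-1189) + 149855/20917)/4 = -(83001*(-1/1189) + 149855/20917)/4 = -(-83001/1189 + 149855/20917)/4 = -1/4*(-1557954322/24870313) = 778977161/49740626 ≈ 15.661)
-1/W = -1/778977161/49740626 = -1*49740626/778977161 = -49740626/778977161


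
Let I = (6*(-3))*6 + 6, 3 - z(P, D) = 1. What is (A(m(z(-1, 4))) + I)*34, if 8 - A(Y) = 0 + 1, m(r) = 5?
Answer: -3230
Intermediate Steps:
z(P, D) = 2 (z(P, D) = 3 - 1*1 = 3 - 1 = 2)
A(Y) = 7 (A(Y) = 8 - (0 + 1) = 8 - 1*1 = 8 - 1 = 7)
I = -102 (I = -18*6 + 6 = -108 + 6 = -102)
(A(m(z(-1, 4))) + I)*34 = (7 - 102)*34 = -95*34 = -3230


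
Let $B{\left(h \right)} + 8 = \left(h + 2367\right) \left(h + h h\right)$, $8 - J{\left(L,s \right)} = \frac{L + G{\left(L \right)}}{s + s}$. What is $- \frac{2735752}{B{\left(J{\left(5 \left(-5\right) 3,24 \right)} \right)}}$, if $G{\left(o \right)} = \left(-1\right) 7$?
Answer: $- \frac{37819035648}{3415561529} \approx -11.073$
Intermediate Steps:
$G{\left(o \right)} = -7$
$J{\left(L,s \right)} = 8 - \frac{-7 + L}{2 s}$ ($J{\left(L,s \right)} = 8 - \frac{L - 7}{s + s} = 8 - \frac{-7 + L}{2 s}$)
$B{\left(h \right)} = -8 + \left(2367 + h\right) \left(h + h^{2}\right)$ ($B{\left(h \right)} = -8 + \left(h + 2367\right) \left(h + h h\right) = -8 + \left(2367 + h\right) \left(h + h^{2}\right)$)
$- \frac{2735752}{B{\left(J{\left(5 \left(-5\right) 3,24 \right)} \right)}} = - \frac{2735752}{-8 + \left(\frac{7 - 5 \left(-5\right) 3 + 16 \cdot 24}{2 \cdot 24}\right)^{3} + 2367 \frac{7 - 5 \left(-5\right) 3 + 16 \cdot 24}{2 \cdot 24} + 2368 \left(\frac{7 - 5 \left(-5\right) 3 + 16 \cdot 24}{2 \cdot 24}\right)^{2}} = - \frac{2735752}{-8 + \left(\frac{1}{2} \cdot \frac{1}{24} \left(7 - \left(-25\right) 3 + 384\right)\right)^{3} + 2367 \cdot \frac{1}{2} \cdot \frac{1}{24} \left(7 - \left(-25\right) 3 + 384\right) + 2368 \left(\frac{1}{2} \cdot \frac{1}{24} \left(7 - \left(-25\right) 3 + 384\right)\right)^{2}} = - \frac{2735752}{-8 + \left(\frac{1}{2} \cdot \frac{1}{24} \left(7 - -75 + 384\right)\right)^{3} + 2367 \cdot \frac{1}{2} \cdot \frac{1}{24} \left(7 - -75 + 384\right) + 2368 \left(\frac{1}{2} \cdot \frac{1}{24} \left(7 - -75 + 384\right)\right)^{2}} = - \frac{2735752}{-8 + \left(\frac{1}{2} \cdot \frac{1}{24} \left(7 + 75 + 384\right)\right)^{3} + 2367 \cdot \frac{1}{2} \cdot \frac{1}{24} \left(7 + 75 + 384\right) + 2368 \left(\frac{1}{2} \cdot \frac{1}{24} \left(7 + 75 + 384\right)\right)^{2}} = - \frac{2735752}{-8 + \left(\frac{1}{2} \cdot \frac{1}{24} \cdot 466\right)^{3} + 2367 \cdot \frac{1}{2} \cdot \frac{1}{24} \cdot 466 + 2368 \left(\frac{1}{2} \cdot \frac{1}{24} \cdot 466\right)^{2}} = - \frac{2735752}{-8 + \left(\frac{233}{24}\right)^{3} + 2367 \cdot \frac{233}{24} + 2368 \left(\frac{233}{24}\right)^{2}} = - \frac{2735752}{-8 + \frac{12649337}{13824} + \frac{183837}{8} + 2368 \cdot \frac{54289}{576}} = - \frac{2735752}{-8 + \frac{12649337}{13824} + \frac{183837}{8} + \frac{2008693}{9}} = - \frac{2735752}{\frac{3415561529}{13824}} = \left(-2735752\right) \frac{13824}{3415561529} = - \frac{37819035648}{3415561529}$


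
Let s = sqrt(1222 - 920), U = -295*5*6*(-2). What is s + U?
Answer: 17700 + sqrt(302) ≈ 17717.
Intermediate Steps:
U = 17700 (U = -8850*(-2) = -295*(-60) = 17700)
s = sqrt(302) ≈ 17.378
s + U = sqrt(302) + 17700 = 17700 + sqrt(302)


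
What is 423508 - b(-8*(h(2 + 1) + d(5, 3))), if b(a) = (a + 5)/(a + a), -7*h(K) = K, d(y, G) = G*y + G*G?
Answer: 223611967/528 ≈ 4.2351e+5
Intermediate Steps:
d(y, G) = G² + G*y (d(y, G) = G*y + G² = G² + G*y)
h(K) = -K/7
b(a) = (5 + a)/(2*a) (b(a) = (5 + a)/((2*a)) = (5 + a)*(1/(2*a)) = (5 + a)/(2*a))
423508 - b(-8*(h(2 + 1) + d(5, 3))) = 423508 - (5 - 8*(-(2 + 1)/7 + 3*(3 + 5)))/(2*((-8*(-(2 + 1)/7 + 3*(3 + 5))))) = 423508 - (5 - 8*(-⅐*3 + 3*8))/(2*((-8*(-⅐*3 + 3*8)))) = 423508 - (5 - 8*(-3/7 + 24))/(2*((-8*(-3/7 + 24)))) = 423508 - (5 - 8*165/7)/(2*((-8*165/7))) = 423508 - (5 - 1320/7)/(2*(-1320/7)) = 423508 - (-7)*(-1285)/(2*1320*7) = 423508 - 1*257/528 = 423508 - 257/528 = 223611967/528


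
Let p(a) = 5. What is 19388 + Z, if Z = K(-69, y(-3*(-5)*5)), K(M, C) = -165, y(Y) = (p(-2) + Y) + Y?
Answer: 19223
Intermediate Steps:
y(Y) = 5 + 2*Y (y(Y) = (5 + Y) + Y = 5 + 2*Y)
Z = -165
19388 + Z = 19388 - 165 = 19223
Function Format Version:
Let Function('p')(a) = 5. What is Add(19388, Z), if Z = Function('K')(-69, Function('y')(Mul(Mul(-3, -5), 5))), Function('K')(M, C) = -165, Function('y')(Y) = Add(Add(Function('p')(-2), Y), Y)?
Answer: 19223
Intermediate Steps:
Function('y')(Y) = Add(5, Mul(2, Y)) (Function('y')(Y) = Add(Add(5, Y), Y) = Add(5, Mul(2, Y)))
Z = -165
Add(19388, Z) = Add(19388, -165) = 19223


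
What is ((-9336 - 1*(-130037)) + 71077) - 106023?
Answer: 85755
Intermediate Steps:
((-9336 - 1*(-130037)) + 71077) - 106023 = ((-9336 + 130037) + 71077) - 106023 = (120701 + 71077) - 106023 = 191778 - 106023 = 85755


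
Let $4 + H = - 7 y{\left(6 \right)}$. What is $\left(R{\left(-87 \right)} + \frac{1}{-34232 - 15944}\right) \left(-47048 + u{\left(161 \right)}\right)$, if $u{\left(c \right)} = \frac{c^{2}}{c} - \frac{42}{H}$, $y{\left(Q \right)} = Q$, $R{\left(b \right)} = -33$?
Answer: $\frac{446397827355}{288512} \approx 1.5472 \cdot 10^{6}$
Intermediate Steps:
$H = -46$ ($H = -4 - 42 = -46$)
$u{\left(c \right)} = \frac{21}{23} + c$ ($u{\left(c \right)} = \frac{c^{2}}{c} - \frac{42}{-46} = c - - \frac{21}{23} = c + \frac{21}{23} = \frac{21}{23} + c$)
$\left(R{\left(-87 \right)} + \frac{1}{-34232 - 15944}\right) \left(-47048 + u{\left(161 \right)}\right) = \left(-33 + \frac{1}{-34232 - 15944}\right) \left(-47048 + \left(\frac{21}{23} + 161\right)\right) = \left(-33 + \frac{1}{-50176}\right) \left(-47048 + \frac{3724}{23}\right) = \left(-33 - \frac{1}{50176}\right) \left(- \frac{1078380}{23}\right) = \left(- \frac{1655809}{50176}\right) \left(- \frac{1078380}{23}\right) = \frac{446397827355}{288512}$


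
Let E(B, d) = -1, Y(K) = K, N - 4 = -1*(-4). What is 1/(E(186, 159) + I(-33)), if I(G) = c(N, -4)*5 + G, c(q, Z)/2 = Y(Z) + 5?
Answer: -1/24 ≈ -0.041667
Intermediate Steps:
N = 8 (N = 4 - 1*(-4) = 4 + 4 = 8)
c(q, Z) = 10 + 2*Z (c(q, Z) = 2*(Z + 5) = 2*(5 + Z) = 10 + 2*Z)
I(G) = 10 + G (I(G) = (10 + 2*(-4))*5 + G = (10 - 8)*5 + G = 2*5 + G = 10 + G)
1/(E(186, 159) + I(-33)) = 1/(-1 + (10 - 33)) = 1/(-1 - 23) = 1/(-24) = -1/24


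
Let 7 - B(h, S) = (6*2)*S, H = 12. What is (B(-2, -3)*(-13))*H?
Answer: -6708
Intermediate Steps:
B(h, S) = 7 - 12*S (B(h, S) = 7 - 6*2*S = 7 - 12*S)
(B(-2, -3)*(-13))*H = ((7 - 12*(-3))*(-13))*12 = ((7 + 36)*(-13))*12 = (43*(-13))*12 = -559*12 = -6708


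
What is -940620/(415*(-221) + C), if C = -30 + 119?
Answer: 156770/15271 ≈ 10.266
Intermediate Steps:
C = 89
-940620/(415*(-221) + C) = -940620/(415*(-221) + 89) = -940620/(-91715 + 89) = -940620/(-91626) = -940620*(-1/91626) = 156770/15271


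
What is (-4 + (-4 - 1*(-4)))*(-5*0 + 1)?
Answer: -4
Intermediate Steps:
(-4 + (-4 - 1*(-4)))*(-5*0 + 1) = (-4 + (-4 + 4))*(0 + 1) = (-4 + 0)*1 = -4*1 = -4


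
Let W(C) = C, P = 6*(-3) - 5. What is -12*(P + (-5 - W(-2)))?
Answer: 312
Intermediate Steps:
P = -23 (P = -18 - 5 = -23)
-12*(P + (-5 - W(-2))) = -12*(-23 + (-5 - 1*(-2))) = -12*(-23 + (-5 + 2)) = -12*(-23 - 3) = -12*(-26) = 312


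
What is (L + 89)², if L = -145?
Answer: 3136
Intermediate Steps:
(L + 89)² = (-145 + 89)² = (-56)² = 3136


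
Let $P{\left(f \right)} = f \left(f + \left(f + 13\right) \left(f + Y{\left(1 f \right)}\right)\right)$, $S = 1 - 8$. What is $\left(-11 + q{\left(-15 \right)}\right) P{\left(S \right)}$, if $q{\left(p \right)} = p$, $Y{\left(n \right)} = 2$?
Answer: $-6734$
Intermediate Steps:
$S = -7$ ($S = 1 - 8 = -7$)
$P{\left(f \right)} = f \left(f + \left(2 + f\right) \left(13 + f\right)\right)$ ($P{\left(f \right)} = f \left(f + \left(f + 13\right) \left(f + 2\right)\right) = f \left(f + \left(13 + f\right) \left(2 + f\right)\right) = f \left(f + \left(2 + f\right) \left(13 + f\right)\right)$)
$\left(-11 + q{\left(-15 \right)}\right) P{\left(S \right)} = \left(-11 - 15\right) \left(- 7 \left(26 + \left(-7\right)^{2} + 16 \left(-7\right)\right)\right) = - 26 \left(- 7 \left(26 + 49 - 112\right)\right) = - 26 \left(\left(-7\right) \left(-37\right)\right) = \left(-26\right) 259 = -6734$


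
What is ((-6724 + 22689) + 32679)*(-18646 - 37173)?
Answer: -2715259436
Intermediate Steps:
((-6724 + 22689) + 32679)*(-18646 - 37173) = (15965 + 32679)*(-55819) = 48644*(-55819) = -2715259436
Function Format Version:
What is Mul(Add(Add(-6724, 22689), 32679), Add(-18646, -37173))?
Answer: -2715259436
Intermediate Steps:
Mul(Add(Add(-6724, 22689), 32679), Add(-18646, -37173)) = Mul(Add(15965, 32679), -55819) = Mul(48644, -55819) = -2715259436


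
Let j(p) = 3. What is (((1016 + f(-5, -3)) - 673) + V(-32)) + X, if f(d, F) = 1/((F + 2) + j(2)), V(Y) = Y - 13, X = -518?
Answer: -439/2 ≈ -219.50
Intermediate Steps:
V(Y) = -13 + Y
f(d, F) = 1/(5 + F) (f(d, F) = 1/((F + 2) + 3) = 1/((2 + F) + 3) = 1/(5 + F))
(((1016 + f(-5, -3)) - 673) + V(-32)) + X = (((1016 + 1/(5 - 3)) - 673) + (-13 - 32)) - 518 = (((1016 + 1/2) - 673) - 45) - 518 = (((1016 + ½) - 673) - 45) - 518 = ((2033/2 - 673) - 45) - 518 = (687/2 - 45) - 518 = 597/2 - 518 = -439/2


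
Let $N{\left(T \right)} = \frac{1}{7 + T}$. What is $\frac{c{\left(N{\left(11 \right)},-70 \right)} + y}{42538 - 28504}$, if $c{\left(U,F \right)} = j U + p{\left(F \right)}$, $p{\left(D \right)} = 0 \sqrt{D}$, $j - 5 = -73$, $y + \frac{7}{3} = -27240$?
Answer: $- \frac{245215}{126306} \approx -1.9414$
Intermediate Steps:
$y = - \frac{81727}{3}$ ($y = - \frac{7}{3} - 27240 = - \frac{81727}{3} \approx -27242.0$)
$j = -68$ ($j = 5 - 73 = -68$)
$p{\left(D \right)} = 0$
$c{\left(U,F \right)} = - 68 U$ ($c{\left(U,F \right)} = - 68 U + 0 = - 68 U$)
$\frac{c{\left(N{\left(11 \right)},-70 \right)} + y}{42538 - 28504} = \frac{- \frac{68}{7 + 11} - \frac{81727}{3}}{42538 - 28504} = \frac{- \frac{68}{18} - \frac{81727}{3}}{14034} = \left(\left(-68\right) \frac{1}{18} - \frac{81727}{3}\right) \frac{1}{14034} = \left(- \frac{34}{9} - \frac{81727}{3}\right) \frac{1}{14034} = \left(- \frac{245215}{9}\right) \frac{1}{14034} = - \frac{245215}{126306}$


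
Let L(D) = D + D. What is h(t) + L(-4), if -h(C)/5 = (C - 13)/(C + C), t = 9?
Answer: -62/9 ≈ -6.8889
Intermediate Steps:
L(D) = 2*D
h(C) = -5*(-13 + C)/(2*C) (h(C) = -5*(C - 13)/(C + C) = -5*(-13 + C)/(2*C))
h(t) + L(-4) = (5/2)*(13 - 1*9)/9 + 2*(-4) = (5/2)*(⅑)*(13 - 9) - 8 = (5/2)*(⅑)*4 - 8 = 10/9 - 8 = -62/9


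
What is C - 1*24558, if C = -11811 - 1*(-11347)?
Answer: -25022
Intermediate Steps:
C = -464 (C = -11811 + 11347 = -464)
C - 1*24558 = -464 - 1*24558 = -464 - 24558 = -25022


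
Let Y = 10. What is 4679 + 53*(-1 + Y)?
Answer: 5156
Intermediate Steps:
4679 + 53*(-1 + Y) = 4679 + 53*(-1 + 10) = 4679 + 53*9 = 4679 + 477 = 5156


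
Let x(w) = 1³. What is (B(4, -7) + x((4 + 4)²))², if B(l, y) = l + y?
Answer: 4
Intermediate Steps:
x(w) = 1
(B(4, -7) + x((4 + 4)²))² = ((4 - 7) + 1)² = (-3 + 1)² = (-2)² = 4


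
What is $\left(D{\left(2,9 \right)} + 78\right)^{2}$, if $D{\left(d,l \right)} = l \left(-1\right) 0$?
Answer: $6084$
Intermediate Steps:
$D{\left(d,l \right)} = 0$ ($D{\left(d,l \right)} = - l 0 = 0$)
$\left(D{\left(2,9 \right)} + 78\right)^{2} = \left(0 + 78\right)^{2} = 78^{2} = 6084$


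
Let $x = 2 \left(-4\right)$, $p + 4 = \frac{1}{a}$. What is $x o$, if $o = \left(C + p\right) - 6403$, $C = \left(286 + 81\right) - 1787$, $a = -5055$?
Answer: $\frac{316523888}{5055} \approx 62616.0$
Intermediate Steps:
$C = -1420$ ($C = 367 - 1787 = -1420$)
$p = - \frac{20221}{5055}$ ($p = -4 + \frac{1}{-5055} = -4 - \frac{1}{5055} = - \frac{20221}{5055} \approx -4.0002$)
$x = -8$
$o = - \frac{39565486}{5055}$ ($o = \left(-1420 - \frac{20221}{5055}\right) - 6403 = - \frac{7198321}{5055} - 6403 = - \frac{39565486}{5055} \approx -7827.0$)
$x o = \left(-8\right) \left(- \frac{39565486}{5055}\right) = \frac{316523888}{5055}$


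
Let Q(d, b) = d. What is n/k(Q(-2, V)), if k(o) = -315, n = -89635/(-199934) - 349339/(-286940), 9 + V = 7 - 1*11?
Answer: -975149087/184400556300 ≈ -0.0052882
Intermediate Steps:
V = -13 (V = -9 + (7 - 1*11) = -9 + (7 - 11) = -9 - 4 = -13)
n = 6826043609/4097790140 (n = -89635*(-1/199934) - 349339*(-1/286940) = 12805/28562 + 349339/286940 = 6826043609/4097790140 ≈ 1.6658)
n/k(Q(-2, V)) = (6826043609/4097790140)/(-315) = (6826043609/4097790140)*(-1/315) = -975149087/184400556300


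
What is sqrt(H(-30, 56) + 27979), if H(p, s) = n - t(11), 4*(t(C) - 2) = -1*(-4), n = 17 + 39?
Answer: 8*sqrt(438) ≈ 167.43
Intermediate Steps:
n = 56
t(C) = 3 (t(C) = 2 + (-1*(-4))/4 = 2 + (1/4)*4 = 2 + 1 = 3)
H(p, s) = 53 (H(p, s) = 56 - 1*3 = 56 - 3 = 53)
sqrt(H(-30, 56) + 27979) = sqrt(53 + 27979) = sqrt(28032) = 8*sqrt(438)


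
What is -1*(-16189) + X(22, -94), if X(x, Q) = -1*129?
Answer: 16060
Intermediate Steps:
X(x, Q) = -129
-1*(-16189) + X(22, -94) = -1*(-16189) - 129 = 16189 - 129 = 16060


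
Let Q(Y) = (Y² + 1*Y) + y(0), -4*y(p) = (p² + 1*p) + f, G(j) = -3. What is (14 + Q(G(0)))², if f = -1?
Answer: 6561/16 ≈ 410.06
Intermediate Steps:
y(p) = ¼ - p/4 - p²/4 (y(p) = -((p² + 1*p) - 1)/4 = -((p² + p) - 1)/4 = -((p + p²) - 1)/4 = -(-1 + p + p²)/4 = ¼ - p/4 - p²/4)
Q(Y) = ¼ + Y + Y² (Q(Y) = (Y² + 1*Y) + (¼ - ¼*0 - ¼*0²) = (Y² + Y) + (¼ + 0 - ¼*0) = (Y + Y²) + (¼ + 0 + 0) = (Y + Y²) + ¼ = ¼ + Y + Y²)
(14 + Q(G(0)))² = (14 + (¼ - 3 + (-3)²))² = (14 + (¼ - 3 + 9))² = (14 + 25/4)² = (81/4)² = 6561/16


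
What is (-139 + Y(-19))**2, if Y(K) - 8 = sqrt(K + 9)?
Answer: (131 - I*sqrt(10))**2 ≈ 17151.0 - 828.52*I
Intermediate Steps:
Y(K) = 8 + sqrt(9 + K) (Y(K) = 8 + sqrt(K + 9) = 8 + sqrt(9 + K))
(-139 + Y(-19))**2 = (-139 + (8 + sqrt(9 - 19)))**2 = (-139 + (8 + sqrt(-10)))**2 = (-139 + (8 + I*sqrt(10)))**2 = (-131 + I*sqrt(10))**2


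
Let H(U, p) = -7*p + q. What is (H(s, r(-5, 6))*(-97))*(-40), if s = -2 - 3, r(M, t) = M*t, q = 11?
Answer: 857480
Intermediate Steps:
s = -5
H(U, p) = 11 - 7*p (H(U, p) = -7*p + 11 = 11 - 7*p)
(H(s, r(-5, 6))*(-97))*(-40) = ((11 - (-35)*6)*(-97))*(-40) = ((11 - 7*(-30))*(-97))*(-40) = ((11 + 210)*(-97))*(-40) = (221*(-97))*(-40) = -21437*(-40) = 857480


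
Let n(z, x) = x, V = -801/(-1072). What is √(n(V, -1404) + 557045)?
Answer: √555641 ≈ 745.41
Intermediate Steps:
V = 801/1072 (V = -801*(-1/1072) = 801/1072 ≈ 0.74720)
√(n(V, -1404) + 557045) = √(-1404 + 557045) = √555641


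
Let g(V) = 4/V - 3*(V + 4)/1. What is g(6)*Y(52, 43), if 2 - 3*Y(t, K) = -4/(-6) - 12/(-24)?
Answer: -220/27 ≈ -8.1481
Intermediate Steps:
Y(t, K) = 5/18 (Y(t, K) = ⅔ - (-4/(-6) - 12/(-24))/3 = ⅔ - (-4*(-⅙) - 12*(-1/24))/3 = ⅔ - (⅔ + ½)/3 = ⅔ - ⅓*7/6 = ⅔ - 7/18 = 5/18)
g(V) = -12 - 3*V + 4/V (g(V) = 4/V - 3*(4 + V)*1 = 4/V + (-12 - 3*V)*1 = 4/V + (-12 - 3*V) = -12 - 3*V + 4/V)
g(6)*Y(52, 43) = (-12 - 3*6 + 4/6)*(5/18) = (-12 - 18 + 4*(⅙))*(5/18) = (-12 - 18 + ⅔)*(5/18) = -88/3*5/18 = -220/27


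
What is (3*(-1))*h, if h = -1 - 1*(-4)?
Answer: -9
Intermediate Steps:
h = 3 (h = -1 + 4 = 3)
(3*(-1))*h = (3*(-1))*3 = -3*3 = -9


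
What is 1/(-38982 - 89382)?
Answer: -1/128364 ≈ -7.7903e-6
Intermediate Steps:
1/(-38982 - 89382) = 1/(-128364) = -1/128364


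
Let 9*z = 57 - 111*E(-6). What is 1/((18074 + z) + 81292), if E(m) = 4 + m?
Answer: 1/99397 ≈ 1.0061e-5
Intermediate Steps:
z = 31 (z = (57 - 111*(4 - 6))/9 = (57 - 111*(-2))/9 = (57 + 222)/9 = (⅑)*279 = 31)
1/((18074 + z) + 81292) = 1/((18074 + 31) + 81292) = 1/(18105 + 81292) = 1/99397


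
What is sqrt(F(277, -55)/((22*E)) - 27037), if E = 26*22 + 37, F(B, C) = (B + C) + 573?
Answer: I*sqrt(539255999282)/4466 ≈ 164.43*I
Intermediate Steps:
F(B, C) = 573 + B + C
E = 609 (E = 572 + 37 = 609)
sqrt(F(277, -55)/((22*E)) - 27037) = sqrt((573 + 277 - 55)/((22*609)) - 27037) = sqrt(795/13398 - 27037) = sqrt(795*(1/13398) - 27037) = sqrt(265/4466 - 27037) = sqrt(-120746977/4466) = I*sqrt(539255999282)/4466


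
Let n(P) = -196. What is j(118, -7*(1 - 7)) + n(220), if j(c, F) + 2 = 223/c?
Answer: -23141/118 ≈ -196.11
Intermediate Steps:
j(c, F) = -2 + 223/c
j(118, -7*(1 - 7)) + n(220) = (-2 + 223/118) - 196 = -13/118 - 196 = -23141/118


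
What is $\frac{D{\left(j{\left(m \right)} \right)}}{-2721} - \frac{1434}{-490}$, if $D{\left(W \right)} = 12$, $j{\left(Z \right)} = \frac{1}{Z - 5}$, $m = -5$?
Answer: $\frac{649339}{222215} \approx 2.9221$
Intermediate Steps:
$j{\left(Z \right)} = \frac{1}{-5 + Z}$
$\frac{D{\left(j{\left(m \right)} \right)}}{-2721} - \frac{1434}{-490} = \frac{12}{-2721} - \frac{1434}{-490} = 12 \left(- \frac{1}{2721}\right) - - \frac{717}{245} = - \frac{4}{907} + \frac{717}{245} = \frac{649339}{222215}$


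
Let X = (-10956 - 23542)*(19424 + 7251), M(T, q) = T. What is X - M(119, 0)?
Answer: -920234269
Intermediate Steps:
X = -920234150 (X = -34498*26675 = -920234150)
X - M(119, 0) = -920234150 - 1*119 = -920234150 - 119 = -920234269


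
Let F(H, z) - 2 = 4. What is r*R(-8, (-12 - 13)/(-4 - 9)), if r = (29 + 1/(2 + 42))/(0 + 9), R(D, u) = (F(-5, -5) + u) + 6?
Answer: 231137/5148 ≈ 44.898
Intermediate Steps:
F(H, z) = 6 (F(H, z) = 2 + 4 = 6)
R(D, u) = 12 + u (R(D, u) = (6 + u) + 6 = 12 + u)
r = 1277/396 (r = (29 + 1/44)/9 = (29 + 1/44)*(1/9) = (1277/44)*(1/9) = 1277/396 ≈ 3.2247)
r*R(-8, (-12 - 13)/(-4 - 9)) = 1277*(12 + (-12 - 13)/(-4 - 9))/396 = 1277*(12 - 25/(-13))/396 = 1277*(12 - 25*(-1/13))/396 = 1277*(12 + 25/13)/396 = (1277/396)*(181/13) = 231137/5148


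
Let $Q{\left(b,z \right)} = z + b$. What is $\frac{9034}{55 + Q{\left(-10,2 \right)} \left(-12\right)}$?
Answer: $\frac{9034}{151} \approx 59.828$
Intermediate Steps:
$Q{\left(b,z \right)} = b + z$
$\frac{9034}{55 + Q{\left(-10,2 \right)} \left(-12\right)} = \frac{9034}{55 + \left(-10 + 2\right) \left(-12\right)} = \frac{9034}{55 - -96} = \frac{9034}{55 + 96} = \frac{9034}{151}$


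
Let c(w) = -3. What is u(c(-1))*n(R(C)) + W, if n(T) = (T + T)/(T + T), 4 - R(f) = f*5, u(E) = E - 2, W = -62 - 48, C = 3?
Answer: -115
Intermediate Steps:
W = -110
u(E) = -2 + E
R(f) = 4 - 5*f (R(f) = 4 - f*5 = 4 - 5*f)
n(T) = 1 (n(T) = (2*T)/((2*T)) = (2*T)*(1/(2*T)) = 1)
u(c(-1))*n(R(C)) + W = (-2 - 3)*1 - 110 = -5*1 - 110 = -5 - 110 = -115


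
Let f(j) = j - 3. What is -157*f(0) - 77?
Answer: 394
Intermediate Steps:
f(j) = -3 + j
-157*f(0) - 77 = -157*(-3 + 0) - 77 = -157*(-3) - 77 = 471 - 77 = 394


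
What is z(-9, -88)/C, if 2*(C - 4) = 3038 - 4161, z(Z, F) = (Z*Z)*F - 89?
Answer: 14434/1115 ≈ 12.945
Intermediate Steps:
z(Z, F) = -89 + F*Z**2 (z(Z, F) = Z**2*F - 89 = F*Z**2 - 89 = -89 + F*Z**2)
C = -1115/2 (C = 4 + (3038 - 4161)/2 = 4 + (1/2)*(-1123) = 4 - 1123/2 = -1115/2 ≈ -557.50)
z(-9, -88)/C = (-89 - 88*(-9)**2)/(-1115/2) = (-89 - 88*81)*(-2/1115) = (-89 - 7128)*(-2/1115) = -7217*(-2/1115) = 14434/1115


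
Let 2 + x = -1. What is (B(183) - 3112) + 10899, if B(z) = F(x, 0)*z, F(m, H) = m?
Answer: 7238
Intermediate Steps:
x = -3 (x = -2 - 1 = -3)
B(z) = -3*z
(B(183) - 3112) + 10899 = (-3*183 - 3112) + 10899 = (-549 - 3112) + 10899 = -3661 + 10899 = 7238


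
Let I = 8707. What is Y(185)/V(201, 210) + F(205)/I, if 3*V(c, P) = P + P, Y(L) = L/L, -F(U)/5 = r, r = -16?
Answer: 19907/1218980 ≈ 0.016331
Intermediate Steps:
F(U) = 80 (F(U) = -5*(-16) = 80)
Y(L) = 1
V(c, P) = 2*P/3 (V(c, P) = (P + P)/3 = (2*P)/3 = 2*P/3)
Y(185)/V(201, 210) + F(205)/I = 1/((⅔)*210) + 80/8707 = 1/140 + 80*(1/8707) = 1*(1/140) + 80/8707 = 1/140 + 80/8707 = 19907/1218980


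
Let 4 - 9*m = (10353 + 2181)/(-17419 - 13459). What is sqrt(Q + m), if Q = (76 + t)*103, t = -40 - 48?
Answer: I*sqrt(2650496701307)/46317 ≈ 35.15*I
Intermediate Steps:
t = -88
m = 68023/138951 (m = 4/9 - (10353 + 2181)/(9*(-17419 - 13459)) = 4/9 - 4178/(3*(-30878)) = 4/9 - 4178*(-1)/(3*30878) = 4/9 - 1/9*(-6267/15439) = 4/9 + 2089/46317 = 68023/138951 ≈ 0.48955)
Q = -1236 (Q = (76 - 88)*103 = -12*103 = -1236)
sqrt(Q + m) = sqrt(-1236 + 68023/138951) = sqrt(-171675413/138951) = I*sqrt(2650496701307)/46317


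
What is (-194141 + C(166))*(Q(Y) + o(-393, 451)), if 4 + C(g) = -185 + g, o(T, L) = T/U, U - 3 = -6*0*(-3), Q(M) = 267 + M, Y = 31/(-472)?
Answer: -3114439101/118 ≈ -2.6394e+7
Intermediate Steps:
Y = -31/472 (Y = 31*(-1/472) = -31/472 ≈ -0.065678)
U = 3 (U = 3 - 6*0*(-3) = 3 + 0*(-3) = 3 + 0 = 3)
o(T, L) = T/3
C(g) = -189 + g (C(g) = -4 + (-185 + g) = -189 + g)
(-194141 + C(166))*(Q(Y) + o(-393, 451)) = (-194141 + (-189 + 166))*((267 - 31/472) + (1/3)*(-393)) = (-194141 - 23)*(125993/472 - 131) = -194164*64161/472 = -3114439101/118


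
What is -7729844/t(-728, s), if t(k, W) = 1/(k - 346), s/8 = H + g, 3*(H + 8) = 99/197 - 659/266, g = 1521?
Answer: 8301852456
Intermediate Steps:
H = -1361137/157206 (H = -8 + (99/197 - 659/266)/3 = -8 + (⅓)*(-103489/52402) = -8 - 103489/157206 = -1361137/157206 ≈ -8.6583)
s = 950996756/78603 (s = 8*(-1361137/157206 + 1521) = 8*(237749189/157206) = 950996756/78603 ≈ 12099.)
t(k, W) = 1/(-346 + k)
-7729844/t(-728, s) = -7729844/(1/(-346 - 728)) = -7729844/(1/(-1074)) = -7729844/(-1/1074) = -7729844*(-1074) = 8301852456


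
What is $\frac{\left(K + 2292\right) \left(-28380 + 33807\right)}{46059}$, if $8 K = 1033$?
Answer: $\frac{35038521}{122824} \approx 285.27$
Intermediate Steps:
$K = \frac{1033}{8}$ ($K = \frac{1}{8} \cdot 1033 = \frac{1033}{8} \approx 129.13$)
$\frac{\left(K + 2292\right) \left(-28380 + 33807\right)}{46059} = \frac{\left(\frac{1033}{8} + 2292\right) \left(-28380 + 33807\right)}{46059} = \frac{19369}{8} \cdot 5427 \cdot \frac{1}{46059} = \frac{105115563}{8} \cdot \frac{1}{46059} = \frac{35038521}{122824}$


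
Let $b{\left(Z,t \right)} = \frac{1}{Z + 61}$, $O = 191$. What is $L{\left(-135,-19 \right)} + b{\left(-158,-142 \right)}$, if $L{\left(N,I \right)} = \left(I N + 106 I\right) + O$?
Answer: $\frac{71973}{97} \approx 741.99$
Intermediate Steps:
$b{\left(Z,t \right)} = \frac{1}{61 + Z}$
$L{\left(N,I \right)} = 191 + 106 I + I N$ ($L{\left(N,I \right)} = \left(I N + 106 I\right) + 191 = \left(106 I + I N\right) + 191 = 191 + 106 I + I N$)
$L{\left(-135,-19 \right)} + b{\left(-158,-142 \right)} = \left(191 + 106 \left(-19\right) - -2565\right) + \frac{1}{61 - 158} = \left(191 - 2014 + 2565\right) + \frac{1}{-97} = 742 - \frac{1}{97} = \frac{71973}{97}$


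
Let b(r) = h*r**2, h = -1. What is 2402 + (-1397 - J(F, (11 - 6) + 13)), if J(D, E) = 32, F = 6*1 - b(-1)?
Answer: 973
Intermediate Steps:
b(r) = -r**2
F = 7 (F = 6*1 - (-1)*(-1)**2 = 6 - (-1) = 6 - 1*(-1) = 6 + 1 = 7)
2402 + (-1397 - J(F, (11 - 6) + 13)) = 2402 + (-1397 - 1*32) = 2402 + (-1397 - 32) = 2402 - 1429 = 973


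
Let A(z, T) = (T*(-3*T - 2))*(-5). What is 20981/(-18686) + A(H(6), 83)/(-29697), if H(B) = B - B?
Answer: -2569499947/554918142 ≈ -4.6304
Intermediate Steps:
H(B) = 0
A(z, T) = -5*T*(-2 - 3*T) (A(z, T) = (T*(-2 - 3*T))*(-5) = -5*T*(-2 - 3*T))
20981/(-18686) + A(H(6), 83)/(-29697) = 20981/(-18686) + (5*83*(2 + 3*83))/(-29697) = 20981*(-1/18686) + (5*83*(2 + 249))*(-1/29697) = -20981/18686 + (5*83*251)*(-1/29697) = -20981/18686 + 104165*(-1/29697) = -20981/18686 - 104165/29697 = -2569499947/554918142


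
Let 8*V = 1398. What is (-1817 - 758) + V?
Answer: -9601/4 ≈ -2400.3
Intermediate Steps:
V = 699/4 (V = (⅛)*1398 = 699/4 ≈ 174.75)
(-1817 - 758) + V = (-1817 - 758) + 699/4 = -2575 + 699/4 = -9601/4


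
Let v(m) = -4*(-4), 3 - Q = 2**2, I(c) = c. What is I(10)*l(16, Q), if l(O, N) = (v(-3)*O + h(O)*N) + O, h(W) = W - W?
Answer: 2720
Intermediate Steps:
Q = -1 (Q = 3 - 1*2**2 = 3 - 1*4 = 3 - 4 = -1)
h(W) = 0
v(m) = 16
l(O, N) = 17*O (l(O, N) = (16*O + 0*N) + O = (16*O + 0) + O = 16*O + O = 17*O)
I(10)*l(16, Q) = 10*(17*16) = 10*272 = 2720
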